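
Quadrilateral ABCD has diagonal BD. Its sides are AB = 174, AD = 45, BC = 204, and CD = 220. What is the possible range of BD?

From triangle ABD: |174 − 45| < BD < 174 + 45, i.e. 129 < BD < 219.
From triangle CBD: 16 < BD < 424.
Both must hold, so BD lies in the intersection.

129 < BD < 219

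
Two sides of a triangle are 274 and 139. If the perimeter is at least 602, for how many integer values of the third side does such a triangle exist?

224

Triangle inequality: 135 < x < 413. Perimeter ≥ 602 gives x ≥ 602 − 274 − 139 = 189.
So 189 ≤ x < 413; integers 189 through 412: 224 values.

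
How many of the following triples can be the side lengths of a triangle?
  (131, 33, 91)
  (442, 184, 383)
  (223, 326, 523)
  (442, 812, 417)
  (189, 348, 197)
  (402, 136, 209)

4

(33,91,131): 33+91 ≤ 131 → not valid
(184,383,442): 184+383 > 442 → valid
(223,326,523): 223+326 > 523 → valid
(417,442,812): 417+442 > 812 → valid
(189,197,348): 189+197 > 348 → valid
(136,209,402): 136+209 ≤ 402 → not valid
4 of the 6 triples form a triangle.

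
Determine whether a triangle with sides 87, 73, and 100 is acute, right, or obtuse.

Compare the square of the longest side to the sum of squares of the other two: 73² + 87² = 12898 > 10000 = 100².

acute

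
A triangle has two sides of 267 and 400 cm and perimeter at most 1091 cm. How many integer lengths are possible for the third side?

291

Triangle inequality: 133 < x < 667. Perimeter ≤ 1091 gives x ≤ 1091 − 267 − 400 = 424.
So 133 < x ≤ 424; integers 134 through 424: 291 values.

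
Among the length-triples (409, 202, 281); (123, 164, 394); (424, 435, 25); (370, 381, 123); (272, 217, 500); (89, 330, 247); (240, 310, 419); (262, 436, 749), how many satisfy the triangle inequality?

5

(202,281,409): 202+281 > 409 → valid
(123,164,394): 123+164 ≤ 394 → not valid
(25,424,435): 25+424 > 435 → valid
(123,370,381): 123+370 > 381 → valid
(217,272,500): 217+272 ≤ 500 → not valid
(89,247,330): 89+247 > 330 → valid
(240,310,419): 240+310 > 419 → valid
(262,436,749): 262+436 ≤ 749 → not valid
5 of the 8 triples form a triangle.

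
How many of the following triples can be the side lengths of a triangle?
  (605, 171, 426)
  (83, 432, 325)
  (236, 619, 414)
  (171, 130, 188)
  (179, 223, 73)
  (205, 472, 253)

(171,426,605): 171+426 ≤ 605 → not valid
(83,325,432): 83+325 ≤ 432 → not valid
(236,414,619): 236+414 > 619 → valid
(130,171,188): 130+171 > 188 → valid
(73,179,223): 73+179 > 223 → valid
(205,253,472): 205+253 ≤ 472 → not valid
3 of the 6 triples form a triangle.

3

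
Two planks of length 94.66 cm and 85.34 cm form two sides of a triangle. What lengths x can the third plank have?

9.32 < x < 180.00

By the triangle inequality, x must be less than 94.66 + 85.34 = 180.00 and greater than |94.66 − 85.34| = 9.32.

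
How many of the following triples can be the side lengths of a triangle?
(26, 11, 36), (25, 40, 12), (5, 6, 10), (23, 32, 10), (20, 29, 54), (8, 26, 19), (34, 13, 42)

(11,26,36): 11+26 > 36 → valid
(12,25,40): 12+25 ≤ 40 → not valid
(5,6,10): 5+6 > 10 → valid
(10,23,32): 10+23 > 32 → valid
(20,29,54): 20+29 ≤ 54 → not valid
(8,19,26): 8+19 > 26 → valid
(13,34,42): 13+34 > 42 → valid
5 of the 7 triples form a triangle.

5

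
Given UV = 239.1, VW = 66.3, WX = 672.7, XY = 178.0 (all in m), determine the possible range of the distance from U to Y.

189.3 ≤ UY ≤ 1156.1 m

The maximum is all hops collinear in one direction: 239.1 + 66.3 + 672.7 + 178.0 = 1156.1.
The longest hop is 672.7; the others sum to 483.4. Folding the others back against it leaves at least 672.7 − 483.4 = 189.3.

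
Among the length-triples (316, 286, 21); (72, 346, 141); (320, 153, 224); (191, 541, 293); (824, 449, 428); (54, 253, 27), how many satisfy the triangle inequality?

(21,286,316): 21+286 ≤ 316 → not valid
(72,141,346): 72+141 ≤ 346 → not valid
(153,224,320): 153+224 > 320 → valid
(191,293,541): 191+293 ≤ 541 → not valid
(428,449,824): 428+449 > 824 → valid
(27,54,253): 27+54 ≤ 253 → not valid
2 of the 6 triples form a triangle.

2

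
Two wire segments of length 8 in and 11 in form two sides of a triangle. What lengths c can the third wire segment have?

3 < c < 19

By the triangle inequality, c must be less than 8 + 11 = 19 and greater than |8 − 11| = 3.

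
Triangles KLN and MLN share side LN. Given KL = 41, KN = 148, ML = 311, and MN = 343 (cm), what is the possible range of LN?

From triangle KLN: |41 − 148| < LN < 41 + 148, i.e. 107 < LN < 189.
From triangle MLN: 32 < LN < 654.
Both must hold, so LN lies in the intersection.

107 < LN < 189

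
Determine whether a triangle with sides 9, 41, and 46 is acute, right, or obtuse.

Compare the square of the longest side to the sum of squares of the other two: 9² + 41² = 1762 < 2116 = 46².

obtuse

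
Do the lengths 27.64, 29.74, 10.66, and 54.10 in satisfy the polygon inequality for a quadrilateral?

A quadrilateral exists iff every side is shorter than the sum of the others — equivalently, the longest side is less than the sum of the rest.
Longest side 54.10 < 68.04 (sum of the remaining 3), so yes.

Yes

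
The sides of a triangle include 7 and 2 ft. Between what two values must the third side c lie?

5 < c < 9 (ft)

By the triangle inequality, c must be less than 7 + 2 = 9 and greater than |7 − 2| = 5.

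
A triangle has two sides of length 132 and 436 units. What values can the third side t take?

304 < t < 568 (units)

By the triangle inequality, t must be less than 132 + 436 = 568 and greater than |132 − 436| = 304.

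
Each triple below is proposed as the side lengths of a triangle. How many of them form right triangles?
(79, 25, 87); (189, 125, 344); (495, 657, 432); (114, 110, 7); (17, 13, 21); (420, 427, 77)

(79,25,87): 25²+79² = 6866 < 7569 = 87² → obtuse
(189,125,344): 125+189 ≤ 344, not a triangle
(495,657,432): 432²+495² = 431649 = 657² → right
(114,110,7): 7²+110² = 12149 < 12996 = 114² → obtuse
(17,13,21): 13²+17² = 458 > 441 = 21² → acute
(420,427,77): 77²+420² = 182329 = 427² → right
2 of the 6 are right.

2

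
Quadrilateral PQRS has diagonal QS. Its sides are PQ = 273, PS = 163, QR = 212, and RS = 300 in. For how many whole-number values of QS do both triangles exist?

325

From triangle PQS: 110 < QS < 436.
From triangle RQS: 88 < QS < 512.
Intersection: 110 < QS < 436, so integers 111 through 435: 325 values.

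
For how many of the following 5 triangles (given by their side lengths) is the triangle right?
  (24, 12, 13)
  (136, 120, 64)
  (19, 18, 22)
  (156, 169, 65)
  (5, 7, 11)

(24,12,13): 12²+13² = 313 < 576 = 24² → obtuse
(136,120,64): 64²+120² = 18496 = 136² → right
(19,18,22): 18²+19² = 685 > 484 = 22² → acute
(156,169,65): 65²+156² = 28561 = 169² → right
(5,7,11): 5²+7² = 74 < 121 = 11² → obtuse
2 of the 5 are right.

2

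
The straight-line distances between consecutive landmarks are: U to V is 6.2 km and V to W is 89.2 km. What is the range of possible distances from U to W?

83.0 ≤ UW ≤ 95.4 km

By the triangle inequality, |6.2 − 89.2| ≤ UW ≤ 6.2 + 89.2.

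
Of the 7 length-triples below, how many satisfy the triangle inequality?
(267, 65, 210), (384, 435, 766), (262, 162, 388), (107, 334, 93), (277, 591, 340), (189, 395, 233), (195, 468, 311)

6

(65,210,267): 65+210 > 267 → valid
(384,435,766): 384+435 > 766 → valid
(162,262,388): 162+262 > 388 → valid
(93,107,334): 93+107 ≤ 334 → not valid
(277,340,591): 277+340 > 591 → valid
(189,233,395): 189+233 > 395 → valid
(195,311,468): 195+311 > 468 → valid
6 of the 7 triples form a triangle.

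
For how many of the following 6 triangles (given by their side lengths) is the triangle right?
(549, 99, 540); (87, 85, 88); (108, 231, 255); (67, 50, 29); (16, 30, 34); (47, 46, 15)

3

(549,99,540): 99²+540² = 301401 = 549² → right
(87,85,88): 85²+87² = 14794 > 7744 = 88² → acute
(108,231,255): 108²+231² = 65025 = 255² → right
(67,50,29): 29²+50² = 3341 < 4489 = 67² → obtuse
(16,30,34): 16²+30² = 1156 = 34² → right
(47,46,15): 15²+46² = 2341 > 2209 = 47² → acute
3 of the 6 are right.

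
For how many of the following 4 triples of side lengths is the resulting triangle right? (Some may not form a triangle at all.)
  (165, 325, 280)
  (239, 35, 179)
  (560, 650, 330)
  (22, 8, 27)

(165,325,280): 165²+280² = 105625 = 325² → right
(239,35,179): 35+179 ≤ 239, not a triangle
(560,650,330): 330²+560² = 422500 = 650² → right
(22,8,27): 8²+22² = 548 < 729 = 27² → obtuse
2 of the 4 are right.

2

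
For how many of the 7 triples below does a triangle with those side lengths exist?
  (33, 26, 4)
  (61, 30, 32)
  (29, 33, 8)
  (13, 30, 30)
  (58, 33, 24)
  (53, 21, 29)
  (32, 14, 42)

4

(4,26,33): 4+26 ≤ 33 → not valid
(30,32,61): 30+32 > 61 → valid
(8,29,33): 8+29 > 33 → valid
(13,30,30): 13+30 > 30 → valid
(24,33,58): 24+33 ≤ 58 → not valid
(21,29,53): 21+29 ≤ 53 → not valid
(14,32,42): 14+32 > 42 → valid
4 of the 7 triples form a triangle.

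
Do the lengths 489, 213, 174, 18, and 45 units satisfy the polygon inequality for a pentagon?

No

For a pentagon, each side must be shorter than the sum of the others.
Here the longest side is 489, but the remaining 4 sides sum to only 450.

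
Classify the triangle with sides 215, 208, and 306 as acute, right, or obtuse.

Compare the square of the longest side to the sum of squares of the other two: 208² + 215² = 89489 < 93636 = 306².

obtuse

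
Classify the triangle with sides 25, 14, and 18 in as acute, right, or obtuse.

obtuse

Compare the square of the longest side to the sum of squares of the other two: 14² + 18² = 520 < 625 = 25².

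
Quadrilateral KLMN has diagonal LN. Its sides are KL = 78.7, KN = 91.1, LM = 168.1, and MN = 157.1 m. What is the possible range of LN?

12.4 < LN < 169.8

From triangle KLN: |78.7 − 91.1| < LN < 78.7 + 91.1, i.e. 12.4 < LN < 169.8.
From triangle MLN: 11.0 < LN < 325.2.
Both must hold, so LN lies in the intersection.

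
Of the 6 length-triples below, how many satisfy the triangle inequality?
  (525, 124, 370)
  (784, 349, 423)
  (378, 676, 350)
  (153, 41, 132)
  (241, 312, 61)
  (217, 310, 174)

3

(124,370,525): 124+370 ≤ 525 → not valid
(349,423,784): 349+423 ≤ 784 → not valid
(350,378,676): 350+378 > 676 → valid
(41,132,153): 41+132 > 153 → valid
(61,241,312): 61+241 ≤ 312 → not valid
(174,217,310): 174+217 > 310 → valid
3 of the 6 triples form a triangle.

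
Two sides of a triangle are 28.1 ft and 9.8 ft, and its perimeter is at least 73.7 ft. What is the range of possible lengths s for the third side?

35.8 ≤ s < 37.9

Triangle inequality alone gives 18.3 < s < 37.9.
The perimeter condition gives s ≥ 73.7 − 28.1 − 9.8 = 35.8.
Intersecting the two: 35.8 ≤ s < 37.9.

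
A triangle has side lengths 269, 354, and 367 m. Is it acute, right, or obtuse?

Compare the square of the longest side to the sum of squares of the other two: 269² + 354² = 197677 > 134689 = 367².

acute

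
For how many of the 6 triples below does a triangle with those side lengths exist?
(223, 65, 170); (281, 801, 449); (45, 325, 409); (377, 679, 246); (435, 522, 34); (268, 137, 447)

(65,170,223): 65+170 > 223 → valid
(281,449,801): 281+449 ≤ 801 → not valid
(45,325,409): 45+325 ≤ 409 → not valid
(246,377,679): 246+377 ≤ 679 → not valid
(34,435,522): 34+435 ≤ 522 → not valid
(137,268,447): 137+268 ≤ 447 → not valid
1 of the 6 triples forms a triangle.

1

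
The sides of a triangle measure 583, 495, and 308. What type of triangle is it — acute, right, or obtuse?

Compare the square of the longest side to the sum of squares of the other two: 308² + 495² = 339889 = 583².

right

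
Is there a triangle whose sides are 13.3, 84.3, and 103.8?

No

The longest side is 103.8, but the other two sum to only 97.6.
97.6 < 103.8, so the triangle inequality fails.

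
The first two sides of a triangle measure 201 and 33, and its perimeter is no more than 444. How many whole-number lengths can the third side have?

42

Triangle inequality: 168 < x < 234. Perimeter ≤ 444 gives x ≤ 444 − 201 − 33 = 210.
So 168 < x ≤ 210; integers 169 through 210: 42 values.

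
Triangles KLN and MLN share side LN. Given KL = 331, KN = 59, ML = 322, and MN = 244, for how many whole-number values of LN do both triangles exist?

117

From triangle KLN: 272 < LN < 390.
From triangle MLN: 78 < LN < 566.
Intersection: 272 < LN < 390, so integers 273 through 389: 117 values.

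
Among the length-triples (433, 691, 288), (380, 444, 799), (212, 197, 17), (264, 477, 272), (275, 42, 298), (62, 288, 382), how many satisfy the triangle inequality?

5

(288,433,691): 288+433 > 691 → valid
(380,444,799): 380+444 > 799 → valid
(17,197,212): 17+197 > 212 → valid
(264,272,477): 264+272 > 477 → valid
(42,275,298): 42+275 > 298 → valid
(62,288,382): 62+288 ≤ 382 → not valid
5 of the 6 triples form a triangle.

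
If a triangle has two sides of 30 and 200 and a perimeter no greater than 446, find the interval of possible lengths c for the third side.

170 < c ≤ 216

Triangle inequality alone gives 170 < c < 230.
The perimeter condition gives c ≤ 446 − 30 − 200 = 216.
Intersecting the two: 170 < c ≤ 216.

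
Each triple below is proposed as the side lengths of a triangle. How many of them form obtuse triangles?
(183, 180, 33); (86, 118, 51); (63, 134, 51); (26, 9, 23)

2

(183,180,33): 33²+180² = 33489 = 183² → right
(86,118,51): 51²+86² = 9997 < 13924 = 118² → obtuse
(63,134,51): 51+63 ≤ 134, not a triangle
(26,9,23): 9²+23² = 610 < 676 = 26² → obtuse
2 of the 4 are obtuse.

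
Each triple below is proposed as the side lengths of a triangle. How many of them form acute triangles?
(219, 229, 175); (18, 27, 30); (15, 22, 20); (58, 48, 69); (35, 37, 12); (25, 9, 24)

(219,229,175): 175²+219² = 78586 > 52441 = 229² → acute
(18,27,30): 18²+27² = 1053 > 900 = 30² → acute
(15,22,20): 15²+20² = 625 > 484 = 22² → acute
(58,48,69): 48²+58² = 5668 > 4761 = 69² → acute
(35,37,12): 12²+35² = 1369 = 37² → right
(25,9,24): 9²+24² = 657 > 625 = 25² → acute
5 of the 6 are acute.

5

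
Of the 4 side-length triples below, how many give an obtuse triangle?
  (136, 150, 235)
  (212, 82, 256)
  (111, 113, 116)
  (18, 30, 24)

(136,150,235): 136²+150² = 40996 < 55225 = 235² → obtuse
(212,82,256): 82²+212² = 51668 < 65536 = 256² → obtuse
(111,113,116): 111²+113² = 25090 > 13456 = 116² → acute
(18,30,24): 18²+24² = 900 = 30² → right
2 of the 4 are obtuse.

2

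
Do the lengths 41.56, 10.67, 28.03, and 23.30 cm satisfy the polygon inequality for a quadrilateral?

A quadrilateral exists iff every side is shorter than the sum of the others — equivalently, the longest side is less than the sum of the rest.
Longest side 41.56 < 62.00 (sum of the remaining 3), so yes.

Yes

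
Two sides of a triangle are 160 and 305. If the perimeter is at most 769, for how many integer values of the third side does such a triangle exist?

159

Triangle inequality: 145 < x < 465. Perimeter ≤ 769 gives x ≤ 769 − 160 − 305 = 304.
So 145 < x ≤ 304; integers 146 through 304: 159 values.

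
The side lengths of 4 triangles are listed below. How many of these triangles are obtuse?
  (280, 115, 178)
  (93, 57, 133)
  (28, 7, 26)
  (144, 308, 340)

3

(280,115,178): 115²+178² = 44909 < 78400 = 280² → obtuse
(93,57,133): 57²+93² = 11898 < 17689 = 133² → obtuse
(28,7,26): 7²+26² = 725 < 784 = 28² → obtuse
(144,308,340): 144²+308² = 115600 = 340² → right
3 of the 4 are obtuse.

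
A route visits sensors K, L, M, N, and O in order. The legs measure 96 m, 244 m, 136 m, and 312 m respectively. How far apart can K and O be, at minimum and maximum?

The maximum is all hops collinear in one direction: 96 + 244 + 136 + 312 = 788.
The longest hop is 312; the others sum to 476. Since 312 ≤ 476, the path can fold back on itself completely, so the minimum distance is 0.

0 ≤ KO ≤ 788 m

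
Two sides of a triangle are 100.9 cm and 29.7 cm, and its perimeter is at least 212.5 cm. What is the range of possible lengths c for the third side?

Triangle inequality alone gives 71.2 < c < 130.6.
The perimeter condition gives c ≥ 212.5 − 100.9 − 29.7 = 81.9.
Intersecting the two: 81.9 ≤ c < 130.6.

81.9 ≤ c < 130.6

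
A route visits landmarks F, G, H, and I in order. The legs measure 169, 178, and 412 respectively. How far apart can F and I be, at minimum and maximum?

The maximum is all hops collinear in one direction: 169 + 178 + 412 = 759.
The longest hop is 412; the others sum to 347. Folding the others back against it leaves at least 412 − 347 = 65.

65 ≤ FI ≤ 759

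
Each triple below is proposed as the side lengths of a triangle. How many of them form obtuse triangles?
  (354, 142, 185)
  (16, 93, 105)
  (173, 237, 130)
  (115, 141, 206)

(354,142,185): 142+185 ≤ 354, not a triangle
(16,93,105): 16²+93² = 8905 < 11025 = 105² → obtuse
(173,237,130): 130²+173² = 46829 < 56169 = 237² → obtuse
(115,141,206): 115²+141² = 33106 < 42436 = 206² → obtuse
3 of the 4 are obtuse.

3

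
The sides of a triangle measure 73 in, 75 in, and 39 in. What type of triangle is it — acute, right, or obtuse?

acute

Compare the square of the longest side to the sum of squares of the other two: 39² + 73² = 6850 > 5625 = 75².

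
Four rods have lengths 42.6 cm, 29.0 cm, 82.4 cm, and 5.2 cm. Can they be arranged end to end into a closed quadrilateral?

No

For a quadrilateral, each side must be shorter than the sum of the others.
Here the longest side is 82.4, but the remaining 3 sides sum to only 76.8.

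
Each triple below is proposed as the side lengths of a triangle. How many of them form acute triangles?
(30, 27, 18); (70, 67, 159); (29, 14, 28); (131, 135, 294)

2

(30,27,18): 18²+27² = 1053 > 900 = 30² → acute
(70,67,159): 67+70 ≤ 159, not a triangle
(29,14,28): 14²+28² = 980 > 841 = 29² → acute
(131,135,294): 131+135 ≤ 294, not a triangle
2 of the 4 are acute.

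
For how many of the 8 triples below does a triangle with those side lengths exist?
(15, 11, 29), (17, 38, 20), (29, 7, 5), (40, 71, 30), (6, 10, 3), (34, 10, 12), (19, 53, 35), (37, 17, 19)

1

(11,15,29): 11+15 ≤ 29 → not valid
(17,20,38): 17+20 ≤ 38 → not valid
(5,7,29): 5+7 ≤ 29 → not valid
(30,40,71): 30+40 ≤ 71 → not valid
(3,6,10): 3+6 ≤ 10 → not valid
(10,12,34): 10+12 ≤ 34 → not valid
(19,35,53): 19+35 > 53 → valid
(17,19,37): 17+19 ≤ 37 → not valid
1 of the 8 triples forms a triangle.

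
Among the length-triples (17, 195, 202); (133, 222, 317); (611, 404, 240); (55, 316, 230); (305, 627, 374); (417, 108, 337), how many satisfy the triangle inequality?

5

(17,195,202): 17+195 > 202 → valid
(133,222,317): 133+222 > 317 → valid
(240,404,611): 240+404 > 611 → valid
(55,230,316): 55+230 ≤ 316 → not valid
(305,374,627): 305+374 > 627 → valid
(108,337,417): 108+337 > 417 → valid
5 of the 6 triples form a triangle.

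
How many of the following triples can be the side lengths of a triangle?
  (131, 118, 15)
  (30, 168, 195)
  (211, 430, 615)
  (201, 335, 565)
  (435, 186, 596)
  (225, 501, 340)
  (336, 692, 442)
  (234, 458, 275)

(15,118,131): 15+118 > 131 → valid
(30,168,195): 30+168 > 195 → valid
(211,430,615): 211+430 > 615 → valid
(201,335,565): 201+335 ≤ 565 → not valid
(186,435,596): 186+435 > 596 → valid
(225,340,501): 225+340 > 501 → valid
(336,442,692): 336+442 > 692 → valid
(234,275,458): 234+275 > 458 → valid
7 of the 8 triples form a triangle.

7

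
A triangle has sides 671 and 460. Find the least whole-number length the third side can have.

212

The third side must be strictly greater than |671 − 460| = 211.
The smallest integer above 211 is 212.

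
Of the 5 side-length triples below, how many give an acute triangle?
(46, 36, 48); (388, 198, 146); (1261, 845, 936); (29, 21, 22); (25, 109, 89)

(46,36,48): 36²+46² = 3412 > 2304 = 48² → acute
(388,198,146): 146+198 ≤ 388, not a triangle
(1261,845,936): 845²+936² = 1590121 = 1261² → right
(29,21,22): 21²+22² = 925 > 841 = 29² → acute
(25,109,89): 25²+89² = 8546 < 11881 = 109² → obtuse
2 of the 5 are acute.

2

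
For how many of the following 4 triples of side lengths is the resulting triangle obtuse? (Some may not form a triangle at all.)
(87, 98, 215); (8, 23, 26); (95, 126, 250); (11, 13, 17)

1

(87,98,215): 87+98 ≤ 215, not a triangle
(8,23,26): 8²+23² = 593 < 676 = 26² → obtuse
(95,126,250): 95+126 ≤ 250, not a triangle
(11,13,17): 11²+13² = 290 > 289 = 17² → acute
1 of the 4 is obtuse.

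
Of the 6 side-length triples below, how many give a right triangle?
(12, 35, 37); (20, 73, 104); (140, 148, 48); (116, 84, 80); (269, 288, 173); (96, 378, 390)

4

(12,35,37): 12²+35² = 1369 = 37² → right
(20,73,104): 20+73 ≤ 104, not a triangle
(140,148,48): 48²+140² = 21904 = 148² → right
(116,84,80): 80²+84² = 13456 = 116² → right
(269,288,173): 173²+269² = 102290 > 82944 = 288² → acute
(96,378,390): 96²+378² = 152100 = 390² → right
4 of the 6 are right.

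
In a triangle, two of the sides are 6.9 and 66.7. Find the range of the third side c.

By the triangle inequality, c must be less than 6.9 + 66.7 = 73.6 and greater than |6.9 − 66.7| = 59.8.

59.8 < c < 73.6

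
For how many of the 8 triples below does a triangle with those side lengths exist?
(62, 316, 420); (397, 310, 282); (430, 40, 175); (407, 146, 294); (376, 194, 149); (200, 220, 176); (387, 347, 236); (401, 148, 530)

5

(62,316,420): 62+316 ≤ 420 → not valid
(282,310,397): 282+310 > 397 → valid
(40,175,430): 40+175 ≤ 430 → not valid
(146,294,407): 146+294 > 407 → valid
(149,194,376): 149+194 ≤ 376 → not valid
(176,200,220): 176+200 > 220 → valid
(236,347,387): 236+347 > 387 → valid
(148,401,530): 148+401 > 530 → valid
5 of the 8 triples form a triangle.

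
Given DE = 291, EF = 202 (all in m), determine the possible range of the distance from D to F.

By the triangle inequality, |291 − 202| ≤ DF ≤ 291 + 202.

89 ≤ DF ≤ 493 m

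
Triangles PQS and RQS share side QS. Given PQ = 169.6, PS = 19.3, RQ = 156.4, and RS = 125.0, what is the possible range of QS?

From triangle PQS: |169.6 − 19.3| < QS < 169.6 + 19.3, i.e. 150.3 < QS < 188.9.
From triangle RQS: 31.4 < QS < 281.4.
Both must hold, so QS lies in the intersection.

150.3 < QS < 188.9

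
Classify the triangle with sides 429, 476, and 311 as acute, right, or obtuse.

Compare the square of the longest side to the sum of squares of the other two: 311² + 429² = 280762 > 226576 = 476².

acute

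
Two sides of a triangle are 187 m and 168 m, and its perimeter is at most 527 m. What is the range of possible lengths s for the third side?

19 < s ≤ 172 m

Triangle inequality alone gives 19 < s < 355.
The perimeter condition gives s ≤ 527 − 187 − 168 = 172.
Intersecting the two: 19 < s ≤ 172.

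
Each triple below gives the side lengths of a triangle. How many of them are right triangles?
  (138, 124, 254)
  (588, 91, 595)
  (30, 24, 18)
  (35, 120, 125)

3

(138,124,254): 124²+138² = 34420 < 64516 = 254² → obtuse
(588,91,595): 91²+588² = 354025 = 595² → right
(30,24,18): 18²+24² = 900 = 30² → right
(35,120,125): 35²+120² = 15625 = 125² → right
3 of the 4 are right.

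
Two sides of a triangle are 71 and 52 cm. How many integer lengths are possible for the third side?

103

The third side lies in the open interval (19, 123).
Integers from 20 to 122 inclusive: 122 − 20 + 1 = 103.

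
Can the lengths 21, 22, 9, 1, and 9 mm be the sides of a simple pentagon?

Yes

A pentagon exists iff every side is shorter than the sum of the others — equivalently, the longest side is less than the sum of the rest.
Longest side 22 < 40 (sum of the remaining 4), so yes.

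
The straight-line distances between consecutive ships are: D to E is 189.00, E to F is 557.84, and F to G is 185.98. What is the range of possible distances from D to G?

182.86 ≤ DG ≤ 932.82

The maximum is all hops collinear in one direction: 189.00 + 557.84 + 185.98 = 932.82.
The longest hop is 557.84; the others sum to 374.98. Folding the others back against it leaves at least 557.84 − 374.98 = 182.86.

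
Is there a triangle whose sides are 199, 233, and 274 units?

Yes

The longest side is 274, and the other two sum to 432.
Since 432 > 274, the triangle inequality holds.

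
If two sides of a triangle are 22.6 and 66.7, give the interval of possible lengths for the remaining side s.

44.1 < s < 89.3

By the triangle inequality, s must be less than 22.6 + 66.7 = 89.3 and greater than |22.6 − 66.7| = 44.1.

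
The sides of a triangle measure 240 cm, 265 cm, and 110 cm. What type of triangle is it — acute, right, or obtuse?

Compare the square of the longest side to the sum of squares of the other two: 110² + 240² = 69700 < 70225 = 265².

obtuse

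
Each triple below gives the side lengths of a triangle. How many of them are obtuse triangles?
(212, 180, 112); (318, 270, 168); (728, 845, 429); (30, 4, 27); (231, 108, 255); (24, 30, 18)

(212,180,112): 112²+180² = 44944 = 212² → right
(318,270,168): 168²+270² = 101124 = 318² → right
(728,845,429): 429²+728² = 714025 = 845² → right
(30,4,27): 4²+27² = 745 < 900 = 30² → obtuse
(231,108,255): 108²+231² = 65025 = 255² → right
(24,30,18): 18²+24² = 900 = 30² → right
1 of the 6 is obtuse.

1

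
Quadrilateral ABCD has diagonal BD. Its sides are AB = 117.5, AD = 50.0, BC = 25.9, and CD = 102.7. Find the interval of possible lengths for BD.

76.8 < BD < 128.6

From triangle ABD: |117.5 − 50.0| < BD < 117.5 + 50.0, i.e. 67.5 < BD < 167.5.
From triangle CBD: 76.8 < BD < 128.6.
Both must hold, so BD lies in the intersection.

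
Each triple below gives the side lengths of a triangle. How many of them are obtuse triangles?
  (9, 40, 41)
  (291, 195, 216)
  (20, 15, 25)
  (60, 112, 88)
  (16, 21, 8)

(9,40,41): 9²+40² = 1681 = 41² → right
(291,195,216): 195²+216² = 84681 = 291² → right
(20,15,25): 15²+20² = 625 = 25² → right
(60,112,88): 60²+88² = 11344 < 12544 = 112² → obtuse
(16,21,8): 8²+16² = 320 < 441 = 21² → obtuse
2 of the 5 are obtuse.

2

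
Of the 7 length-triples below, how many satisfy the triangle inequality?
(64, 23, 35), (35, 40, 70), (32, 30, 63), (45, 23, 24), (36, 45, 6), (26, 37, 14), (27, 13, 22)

4

(23,35,64): 23+35 ≤ 64 → not valid
(35,40,70): 35+40 > 70 → valid
(30,32,63): 30+32 ≤ 63 → not valid
(23,24,45): 23+24 > 45 → valid
(6,36,45): 6+36 ≤ 45 → not valid
(14,26,37): 14+26 > 37 → valid
(13,22,27): 13+22 > 27 → valid
4 of the 7 triples form a triangle.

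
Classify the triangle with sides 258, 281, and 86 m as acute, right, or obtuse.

obtuse

Compare the square of the longest side to the sum of squares of the other two: 86² + 258² = 73960 < 78961 = 281².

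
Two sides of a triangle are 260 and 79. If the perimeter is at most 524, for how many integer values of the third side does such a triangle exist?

Triangle inequality: 181 < x < 339. Perimeter ≤ 524 gives x ≤ 524 − 260 − 79 = 185.
So 181 < x ≤ 185; integers 182 through 185: 4 values.

4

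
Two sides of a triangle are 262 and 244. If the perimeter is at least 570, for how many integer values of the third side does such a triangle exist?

442

Triangle inequality: 18 < x < 506. Perimeter ≥ 570 gives x ≥ 570 − 262 − 244 = 64.
So 64 ≤ x < 506; integers 64 through 505: 442 values.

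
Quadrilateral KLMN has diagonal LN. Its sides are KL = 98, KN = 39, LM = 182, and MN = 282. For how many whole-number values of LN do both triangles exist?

36

From triangle KLN: 59 < LN < 137.
From triangle MLN: 100 < LN < 464.
Intersection: 100 < LN < 137, so integers 101 through 136: 36 values.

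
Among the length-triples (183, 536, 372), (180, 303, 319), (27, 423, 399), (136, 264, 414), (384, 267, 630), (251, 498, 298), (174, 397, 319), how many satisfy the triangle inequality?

6

(183,372,536): 183+372 > 536 → valid
(180,303,319): 180+303 > 319 → valid
(27,399,423): 27+399 > 423 → valid
(136,264,414): 136+264 ≤ 414 → not valid
(267,384,630): 267+384 > 630 → valid
(251,298,498): 251+298 > 498 → valid
(174,319,397): 174+319 > 397 → valid
6 of the 7 triples form a triangle.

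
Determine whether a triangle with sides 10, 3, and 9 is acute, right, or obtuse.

Compare the square of the longest side to the sum of squares of the other two: 3² + 9² = 90 < 100 = 10².

obtuse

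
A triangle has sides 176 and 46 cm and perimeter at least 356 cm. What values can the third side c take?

134 ≤ c < 222

Triangle inequality alone gives 130 < c < 222.
The perimeter condition gives c ≥ 356 − 176 − 46 = 134.
Intersecting the two: 134 ≤ c < 222.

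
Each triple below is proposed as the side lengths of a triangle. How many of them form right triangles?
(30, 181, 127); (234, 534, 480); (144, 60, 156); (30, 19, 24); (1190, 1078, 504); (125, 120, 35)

4

(30,181,127): 30+127 ≤ 181, not a triangle
(234,534,480): 234²+480² = 285156 = 534² → right
(144,60,156): 60²+144² = 24336 = 156² → right
(30,19,24): 19²+24² = 937 > 900 = 30² → acute
(1190,1078,504): 504²+1078² = 1416100 = 1190² → right
(125,120,35): 35²+120² = 15625 = 125² → right
4 of the 6 are right.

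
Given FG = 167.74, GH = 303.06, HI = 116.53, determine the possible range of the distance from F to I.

The maximum is all hops collinear in one direction: 167.74 + 303.06 + 116.53 = 587.33.
The longest hop is 303.06; the others sum to 284.27. Folding the others back against it leaves at least 303.06 − 284.27 = 18.79.

18.79 ≤ FI ≤ 587.33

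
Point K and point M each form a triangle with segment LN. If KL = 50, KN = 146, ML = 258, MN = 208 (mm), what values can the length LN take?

96 < LN < 196

From triangle KLN: |50 − 146| < LN < 50 + 146, i.e. 96 < LN < 196.
From triangle MLN: 50 < LN < 466.
Both must hold, so LN lies in the intersection.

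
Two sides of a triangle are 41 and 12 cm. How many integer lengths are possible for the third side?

The third side lies in the open interval (29, 53).
Integers from 30 to 52 inclusive: 52 − 30 + 1 = 23.

23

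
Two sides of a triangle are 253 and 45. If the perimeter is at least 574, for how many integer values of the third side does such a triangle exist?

22

Triangle inequality: 208 < x < 298. Perimeter ≥ 574 gives x ≥ 574 − 253 − 45 = 276.
So 276 ≤ x < 298; integers 276 through 297: 22 values.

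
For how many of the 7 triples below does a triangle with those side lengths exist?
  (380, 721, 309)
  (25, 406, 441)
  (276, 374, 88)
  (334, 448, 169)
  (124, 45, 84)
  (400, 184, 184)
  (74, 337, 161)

2

(309,380,721): 309+380 ≤ 721 → not valid
(25,406,441): 25+406 ≤ 441 → not valid
(88,276,374): 88+276 ≤ 374 → not valid
(169,334,448): 169+334 > 448 → valid
(45,84,124): 45+84 > 124 → valid
(184,184,400): 184+184 ≤ 400 → not valid
(74,161,337): 74+161 ≤ 337 → not valid
2 of the 7 triples form a triangle.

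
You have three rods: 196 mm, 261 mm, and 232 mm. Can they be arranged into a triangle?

Yes

The longest side is 261, and the other two sum to 428.
Since 428 > 261, the triangle inequality holds.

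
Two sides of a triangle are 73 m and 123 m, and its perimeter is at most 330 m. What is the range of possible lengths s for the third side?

Triangle inequality alone gives 50 < s < 196.
The perimeter condition gives s ≤ 330 − 73 − 123 = 134.
Intersecting the two: 50 < s ≤ 134.

50 < s ≤ 134 m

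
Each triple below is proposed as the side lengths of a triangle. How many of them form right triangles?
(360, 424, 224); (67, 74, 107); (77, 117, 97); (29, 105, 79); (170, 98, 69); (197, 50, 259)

(360,424,224): 224²+360² = 179776 = 424² → right
(67,74,107): 67²+74² = 9965 < 11449 = 107² → obtuse
(77,117,97): 77²+97² = 15338 > 13689 = 117² → acute
(29,105,79): 29²+79² = 7082 < 11025 = 105² → obtuse
(170,98,69): 69+98 ≤ 170, not a triangle
(197,50,259): 50+197 ≤ 259, not a triangle
1 of the 6 is right.

1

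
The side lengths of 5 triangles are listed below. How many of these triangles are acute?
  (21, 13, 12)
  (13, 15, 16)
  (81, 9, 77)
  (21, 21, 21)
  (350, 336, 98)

(21,13,12): 12²+13² = 313 < 441 = 21² → obtuse
(13,15,16): 13²+15² = 394 > 256 = 16² → acute
(81,9,77): 9²+77² = 6010 < 6561 = 81² → obtuse
(21,21,21): 21²+21² = 882 > 441 = 21² → acute
(350,336,98): 98²+336² = 122500 = 350² → right
2 of the 5 are acute.

2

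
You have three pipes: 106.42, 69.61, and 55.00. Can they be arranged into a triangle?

Yes

The longest side is 106.42, and the other two sum to 124.61.
Since 124.61 > 106.42, the triangle inequality holds.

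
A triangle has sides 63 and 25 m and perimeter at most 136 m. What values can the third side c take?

38 < c ≤ 48 m

Triangle inequality alone gives 38 < c < 88.
The perimeter condition gives c ≤ 136 − 63 − 25 = 48.
Intersecting the two: 38 < c ≤ 48.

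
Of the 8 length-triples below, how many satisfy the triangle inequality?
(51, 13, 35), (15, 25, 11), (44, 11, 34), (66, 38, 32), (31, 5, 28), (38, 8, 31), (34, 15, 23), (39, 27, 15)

7

(13,35,51): 13+35 ≤ 51 → not valid
(11,15,25): 11+15 > 25 → valid
(11,34,44): 11+34 > 44 → valid
(32,38,66): 32+38 > 66 → valid
(5,28,31): 5+28 > 31 → valid
(8,31,38): 8+31 > 38 → valid
(15,23,34): 15+23 > 34 → valid
(15,27,39): 15+27 > 39 → valid
7 of the 8 triples form a triangle.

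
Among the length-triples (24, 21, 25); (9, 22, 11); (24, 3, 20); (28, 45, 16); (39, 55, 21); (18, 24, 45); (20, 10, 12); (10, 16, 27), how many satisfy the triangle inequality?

3

(21,24,25): 21+24 > 25 → valid
(9,11,22): 9+11 ≤ 22 → not valid
(3,20,24): 3+20 ≤ 24 → not valid
(16,28,45): 16+28 ≤ 45 → not valid
(21,39,55): 21+39 > 55 → valid
(18,24,45): 18+24 ≤ 45 → not valid
(10,12,20): 10+12 > 20 → valid
(10,16,27): 10+16 ≤ 27 → not valid
3 of the 8 triples form a triangle.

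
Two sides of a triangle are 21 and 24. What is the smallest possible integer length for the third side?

The third side must be strictly greater than |21 − 24| = 3.
The smallest integer above 3 is 4.

4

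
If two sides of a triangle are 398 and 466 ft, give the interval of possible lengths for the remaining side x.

By the triangle inequality, x must be less than 398 + 466 = 864 and greater than |398 − 466| = 68.

68 < x < 864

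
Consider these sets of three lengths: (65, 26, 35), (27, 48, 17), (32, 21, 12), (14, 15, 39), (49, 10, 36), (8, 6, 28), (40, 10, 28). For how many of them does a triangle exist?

(26,35,65): 26+35 ≤ 65 → not valid
(17,27,48): 17+27 ≤ 48 → not valid
(12,21,32): 12+21 > 32 → valid
(14,15,39): 14+15 ≤ 39 → not valid
(10,36,49): 10+36 ≤ 49 → not valid
(6,8,28): 6+8 ≤ 28 → not valid
(10,28,40): 10+28 ≤ 40 → not valid
1 of the 7 triples forms a triangle.

1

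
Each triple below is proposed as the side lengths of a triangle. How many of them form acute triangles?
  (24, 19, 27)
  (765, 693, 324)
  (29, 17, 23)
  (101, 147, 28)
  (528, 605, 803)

(24,19,27): 19²+24² = 937 > 729 = 27² → acute
(765,693,324): 324²+693² = 585225 = 765² → right
(29,17,23): 17²+23² = 818 < 841 = 29² → obtuse
(101,147,28): 28+101 ≤ 147, not a triangle
(528,605,803): 528²+605² = 644809 = 803² → right
1 of the 5 is acute.

1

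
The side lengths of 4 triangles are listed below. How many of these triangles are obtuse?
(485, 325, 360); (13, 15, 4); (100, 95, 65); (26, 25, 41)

2

(485,325,360): 325²+360² = 235225 = 485² → right
(13,15,4): 4²+13² = 185 < 225 = 15² → obtuse
(100,95,65): 65²+95² = 13250 > 10000 = 100² → acute
(26,25,41): 25²+26² = 1301 < 1681 = 41² → obtuse
2 of the 4 are obtuse.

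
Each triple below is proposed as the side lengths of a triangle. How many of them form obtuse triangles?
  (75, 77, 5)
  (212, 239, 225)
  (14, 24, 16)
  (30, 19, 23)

(75,77,5): 5²+75² = 5650 < 5929 = 77² → obtuse
(212,239,225): 212²+225² = 95569 > 57121 = 239² → acute
(14,24,16): 14²+16² = 452 < 576 = 24² → obtuse
(30,19,23): 19²+23² = 890 < 900 = 30² → obtuse
3 of the 4 are obtuse.

3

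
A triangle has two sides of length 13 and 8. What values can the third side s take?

5 < s < 21

By the triangle inequality, s must be less than 13 + 8 = 21 and greater than |13 − 8| = 5.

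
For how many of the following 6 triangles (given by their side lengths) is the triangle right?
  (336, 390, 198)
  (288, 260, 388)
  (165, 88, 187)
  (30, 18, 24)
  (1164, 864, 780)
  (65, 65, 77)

5

(336,390,198): 198²+336² = 152100 = 390² → right
(288,260,388): 260²+288² = 150544 = 388² → right
(165,88,187): 88²+165² = 34969 = 187² → right
(30,18,24): 18²+24² = 900 = 30² → right
(1164,864,780): 780²+864² = 1354896 = 1164² → right
(65,65,77): 65²+65² = 8450 > 5929 = 77² → acute
5 of the 6 are right.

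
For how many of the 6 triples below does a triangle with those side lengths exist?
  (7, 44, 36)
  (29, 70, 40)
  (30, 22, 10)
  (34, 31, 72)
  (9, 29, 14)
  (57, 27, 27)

(7,36,44): 7+36 ≤ 44 → not valid
(29,40,70): 29+40 ≤ 70 → not valid
(10,22,30): 10+22 > 30 → valid
(31,34,72): 31+34 ≤ 72 → not valid
(9,14,29): 9+14 ≤ 29 → not valid
(27,27,57): 27+27 ≤ 57 → not valid
1 of the 6 triples forms a triangle.

1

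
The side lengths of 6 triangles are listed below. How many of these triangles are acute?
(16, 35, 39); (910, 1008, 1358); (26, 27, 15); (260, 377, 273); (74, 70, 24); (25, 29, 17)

(16,35,39): 16²+35² = 1481 < 1521 = 39² → obtuse
(910,1008,1358): 910²+1008² = 1844164 = 1358² → right
(26,27,15): 15²+26² = 901 > 729 = 27² → acute
(260,377,273): 260²+273² = 142129 = 377² → right
(74,70,24): 24²+70² = 5476 = 74² → right
(25,29,17): 17²+25² = 914 > 841 = 29² → acute
2 of the 6 are acute.

2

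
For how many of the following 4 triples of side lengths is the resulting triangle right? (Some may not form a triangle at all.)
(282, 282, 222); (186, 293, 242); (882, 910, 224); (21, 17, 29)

(282,282,222): 222²+282² = 128808 > 79524 = 282² → acute
(186,293,242): 186²+242² = 93160 > 85849 = 293² → acute
(882,910,224): 224²+882² = 828100 = 910² → right
(21,17,29): 17²+21² = 730 < 841 = 29² → obtuse
1 of the 4 is right.

1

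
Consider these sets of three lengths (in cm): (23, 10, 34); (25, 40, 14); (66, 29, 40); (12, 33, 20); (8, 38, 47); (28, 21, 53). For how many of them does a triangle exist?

1

(10,23,34): 10+23 ≤ 34 → not valid
(14,25,40): 14+25 ≤ 40 → not valid
(29,40,66): 29+40 > 66 → valid
(12,20,33): 12+20 ≤ 33 → not valid
(8,38,47): 8+38 ≤ 47 → not valid
(21,28,53): 21+28 ≤ 53 → not valid
1 of the 6 triples forms a triangle.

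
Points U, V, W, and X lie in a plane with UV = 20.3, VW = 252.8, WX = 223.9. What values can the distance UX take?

8.6 ≤ UX ≤ 497.0

The maximum is all hops collinear in one direction: 20.3 + 252.8 + 223.9 = 497.0.
The longest hop is 252.8; the others sum to 244.2. Folding the others back against it leaves at least 252.8 − 244.2 = 8.6.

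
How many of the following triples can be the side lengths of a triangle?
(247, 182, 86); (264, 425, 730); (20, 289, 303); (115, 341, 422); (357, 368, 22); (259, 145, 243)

(86,182,247): 86+182 > 247 → valid
(264,425,730): 264+425 ≤ 730 → not valid
(20,289,303): 20+289 > 303 → valid
(115,341,422): 115+341 > 422 → valid
(22,357,368): 22+357 > 368 → valid
(145,243,259): 145+243 > 259 → valid
5 of the 6 triples form a triangle.

5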